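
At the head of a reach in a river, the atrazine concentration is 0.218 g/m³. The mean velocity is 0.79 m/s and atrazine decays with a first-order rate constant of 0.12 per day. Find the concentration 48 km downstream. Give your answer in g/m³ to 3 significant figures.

Travel time t = 48 km / 0.79 m/s = 4.8e+04/0.79 = 6.076e+04 s = 0.7032 d.
First-order decay: C = 0.218·exp(−0.12·0.7032) = 0.218·0.9191 = 0.2004 g/m³.

0.200 g/m³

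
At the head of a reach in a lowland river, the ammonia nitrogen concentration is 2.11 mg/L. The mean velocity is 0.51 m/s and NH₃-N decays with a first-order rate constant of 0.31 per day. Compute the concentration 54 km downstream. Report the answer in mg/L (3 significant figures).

Travel time t = 54 km / 0.51 m/s = 5.4e+04/0.51 = 1.059e+05 s = 1.225 d.
First-order decay: C = 2.11·exp(−0.31·1.225) = 2.11·0.6839 = 1.443 mg/L.

1.44 mg/L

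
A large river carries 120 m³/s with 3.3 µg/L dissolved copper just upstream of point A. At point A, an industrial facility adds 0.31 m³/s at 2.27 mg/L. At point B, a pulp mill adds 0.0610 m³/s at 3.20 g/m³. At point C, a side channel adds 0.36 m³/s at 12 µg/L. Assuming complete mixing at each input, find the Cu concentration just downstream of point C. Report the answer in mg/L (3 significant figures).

0.0108 mg/L

3.3 µg/L = 0.0033 mg/L.
After input A: C = (120·0.0033 + 0.31·2.27) / 120.3 = 0.009141 mg/L.
After input B: C = (120.3·0.009141 + 0.061·3.2) / 120.4 = 0.01076 mg/L.
12 µg/L = 0.012 mg/L.
After input C: C = (120.4·0.01076 + 0.36·0.012) / 120.7 = 0.01076 mg/L.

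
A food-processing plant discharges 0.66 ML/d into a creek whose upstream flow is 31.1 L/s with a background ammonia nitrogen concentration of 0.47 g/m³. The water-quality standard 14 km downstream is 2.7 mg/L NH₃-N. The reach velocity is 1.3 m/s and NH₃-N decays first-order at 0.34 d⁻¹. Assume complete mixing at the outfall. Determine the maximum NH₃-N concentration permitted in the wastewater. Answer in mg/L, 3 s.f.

12.4 mg/L

0.66 ML/d = 0.007639 m³/s.
31.1 L/s = 0.0311 m³/s.
Travel time to the compliance point: t = 1.4e+04/1.3 = 1.077e+04 s = 0.1246 d; decay factor exp(−0.34·0.1246) = 0.9585.
So the concentration just after mixing may be at most 2.7/0.9585 = 2.817 mg/L.
Mass balance: 2.817·0.03874 = 0.007639·Cₑ + 0.0311·0.47.
Cₑ = (0.1091 − 0.01462) / 0.007639 = 12.37 mg/L.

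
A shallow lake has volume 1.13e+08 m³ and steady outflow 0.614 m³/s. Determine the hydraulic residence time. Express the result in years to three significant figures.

Q = 0.614 m³/s × 3.156e+07 s/yr = 1.938e+07 m³/yr.
Hydraulic residence time τ = V/Q = 1.13e+08/1.938e+07 = 5.832 yr.

5.83 yr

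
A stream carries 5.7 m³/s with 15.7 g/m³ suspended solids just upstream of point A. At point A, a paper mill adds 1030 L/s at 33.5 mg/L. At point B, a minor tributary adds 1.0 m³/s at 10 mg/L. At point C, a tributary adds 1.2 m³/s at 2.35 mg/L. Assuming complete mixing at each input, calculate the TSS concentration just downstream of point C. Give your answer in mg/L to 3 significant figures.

15.3 mg/L

1030 L/s = 1.03 m³/s.
After input A: C = (5.7·15.7 + 1.03·33.5) / 6.73 = 18.42 mg/L.
After input B: C = (6.73·18.42 + 1·10) / 7.73 = 17.33 mg/L.
After input C: C = (7.73·17.33 + 1.2·2.35) / 8.93 = 15.32 mg/L.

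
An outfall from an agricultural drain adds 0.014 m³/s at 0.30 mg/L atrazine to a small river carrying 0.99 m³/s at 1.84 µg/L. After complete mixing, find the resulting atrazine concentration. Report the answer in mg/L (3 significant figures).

1.84 µg/L = 0.00184 mg/L.
Conservation of mass across the mixing zone: C = (0.014·0.3 + 0.99·0.00184) / (0.014 + 0.99) = 0.006022/1.004 = 0.005998 mg/L.

0.00600 mg/L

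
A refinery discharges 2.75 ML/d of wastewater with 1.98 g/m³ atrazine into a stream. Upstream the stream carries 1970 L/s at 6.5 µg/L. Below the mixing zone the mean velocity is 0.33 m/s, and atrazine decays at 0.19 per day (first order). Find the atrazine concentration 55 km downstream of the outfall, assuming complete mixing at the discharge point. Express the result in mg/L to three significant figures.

0.0263 mg/L

2.75 ML/d = 0.03183 m³/s.
1970 L/s = 1.97 m³/s.
6.5 µg/L = 0.0065 mg/L.
After complete mixing, C₀ = (0.03183·1.98 + 1.97·0.0065) / 2.002 = 0.03788 mg/L.
Travel time t = 5.5e+04 m / 0.33 m/s = 1.667e+05 s = 1.929 d.
C = 0.03788·exp(−0.19·1.929) = 0.03788·0.6931 = 0.02626 mg/L.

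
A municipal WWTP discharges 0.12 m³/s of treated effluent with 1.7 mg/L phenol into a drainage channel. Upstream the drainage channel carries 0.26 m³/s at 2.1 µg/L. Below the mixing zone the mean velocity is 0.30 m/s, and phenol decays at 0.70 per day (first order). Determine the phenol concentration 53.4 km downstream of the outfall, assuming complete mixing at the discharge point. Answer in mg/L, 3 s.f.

0.127 mg/L

2.1 µg/L = 0.0021 mg/L.
After complete mixing, C₀ = (0.12·1.7 + 0.26·0.0021) / 0.38 = 0.5383 mg/L.
Travel time t = 5.34e+04 m / 0.30 m/s = 1.78e+05 s = 2.06 d.
C = 0.5383·exp(−0.70·2.06) = 0.5383·0.2364 = 0.1273 mg/L.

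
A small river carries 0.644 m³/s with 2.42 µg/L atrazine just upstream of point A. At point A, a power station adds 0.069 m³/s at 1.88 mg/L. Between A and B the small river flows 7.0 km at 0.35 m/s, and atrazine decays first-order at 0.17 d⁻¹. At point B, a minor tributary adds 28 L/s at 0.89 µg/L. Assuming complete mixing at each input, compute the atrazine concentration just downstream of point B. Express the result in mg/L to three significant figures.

0.170 mg/L

2.42 µg/L = 0.00242 mg/L.
After input A: C = (0.644·0.00242 + 0.069·1.88) / 0.713 = 0.1841 mg/L.
Over the 7.0 km reach to input B (t = 2e+04 s = 0.2315 d), decay gives C = 0.1841·exp(−0.17·0.2315) = 0.177 mg/L.
28 L/s = 0.028 m³/s.
0.89 µg/L = 0.00089 mg/L.
After input B: C = (0.713·0.177 + 0.028·0.00089) / 0.741 = 0.1704 mg/L.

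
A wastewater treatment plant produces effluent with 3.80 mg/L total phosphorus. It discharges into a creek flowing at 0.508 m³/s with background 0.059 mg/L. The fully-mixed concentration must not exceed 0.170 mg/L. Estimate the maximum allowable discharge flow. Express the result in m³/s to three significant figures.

Mass balance at complete mixing: C_std·(Q_w + Q_r) = Q_w·C_e + Q_r·C_b.
Rearranging, Q_w = Q_r·(C_std − C_b)/(C_e − C_std) = 0.508·(0.17 − 0.059) / (3.8 − 0.17) = 0.01553 m³/s.

0.0155 m³/s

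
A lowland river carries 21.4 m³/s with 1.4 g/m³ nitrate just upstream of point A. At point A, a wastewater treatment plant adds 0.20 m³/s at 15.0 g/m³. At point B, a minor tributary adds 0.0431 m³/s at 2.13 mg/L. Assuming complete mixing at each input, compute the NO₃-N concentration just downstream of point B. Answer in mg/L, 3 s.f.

After input A: C = (21.4·1.4 + 0.2·15) / 21.6 = 1.526 mg/L.
After input B: C = (21.6·1.526 + 0.0431·2.13) / 21.64 = 1.527 mg/L.

1.53 mg/L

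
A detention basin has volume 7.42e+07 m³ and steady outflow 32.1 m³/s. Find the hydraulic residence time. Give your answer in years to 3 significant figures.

0.0732 yr

Q = 32.1 m³/s × 3.156e+07 s/yr = 1.013e+09 m³/yr.
Hydraulic residence time τ = V/Q = 7.42e+07/1.013e+09 = 0.07325 yr.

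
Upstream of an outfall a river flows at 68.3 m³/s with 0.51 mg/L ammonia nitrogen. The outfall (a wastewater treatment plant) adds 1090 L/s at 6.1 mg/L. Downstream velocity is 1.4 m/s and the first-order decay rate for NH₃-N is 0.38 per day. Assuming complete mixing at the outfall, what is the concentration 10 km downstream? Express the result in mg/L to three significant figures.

0.579 mg/L

1090 L/s = 1.09 m³/s.
After complete mixing, C₀ = (1.09·6.1 + 68.3·0.51) / 69.39 = 0.5978 mg/L.
Travel time t = 1e+04 m / 1.4 m/s = 7143 s = 0.08267 d.
C = 0.5978·exp(−0.38·0.08267) = 0.5978·0.9691 = 0.5793 mg/L.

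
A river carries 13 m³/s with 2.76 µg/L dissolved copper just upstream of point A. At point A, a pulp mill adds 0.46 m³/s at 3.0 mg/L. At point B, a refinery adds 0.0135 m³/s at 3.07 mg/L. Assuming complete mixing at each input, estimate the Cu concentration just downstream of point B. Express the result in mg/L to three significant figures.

0.108 mg/L

2.76 µg/L = 0.00276 mg/L.
After input A: C = (13·0.00276 + 0.46·3) / 13.46 = 0.1052 mg/L.
After input B: C = (13.46·0.1052 + 0.0135·3.07) / 13.47 = 0.1082 mg/L.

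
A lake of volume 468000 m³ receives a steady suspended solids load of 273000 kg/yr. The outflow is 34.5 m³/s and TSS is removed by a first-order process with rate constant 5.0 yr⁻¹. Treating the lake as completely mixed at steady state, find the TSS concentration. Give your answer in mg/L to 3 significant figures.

Outflow Q = 34.5 m³/s × 3.156e+07 s/yr = 1.089e+09 m³/yr.
Steady-state CSTR mass balance: W = Q·C + k·V·C, so C = W/(Q + kV).
Q + kV = 1.089e+09 + 5.0·468000 = 1.091e+09 m³/yr.
C = 273000/1.091e+09 = 0.0002502 kg/m³ = 0.2502 mg/L.

0.250 mg/L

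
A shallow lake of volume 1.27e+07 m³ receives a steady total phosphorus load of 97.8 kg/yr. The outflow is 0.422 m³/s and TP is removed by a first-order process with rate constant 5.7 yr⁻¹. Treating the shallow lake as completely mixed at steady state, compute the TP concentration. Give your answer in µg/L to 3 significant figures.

1.14 µg/L

Outflow Q = 0.422 m³/s × 3.156e+07 s/yr = 1.332e+07 m³/yr.
Steady-state CSTR mass balance: W = Q·C + k·V·C, so C = W/(Q + kV).
Q + kV = 1.332e+07 + 5.7·1.27e+07 = 8.571e+07 m³/yr.
C = 97.8/8.571e+07 = 1.141e-06 kg/m³ = 0.001141 mg/L = 1.141 µg/L.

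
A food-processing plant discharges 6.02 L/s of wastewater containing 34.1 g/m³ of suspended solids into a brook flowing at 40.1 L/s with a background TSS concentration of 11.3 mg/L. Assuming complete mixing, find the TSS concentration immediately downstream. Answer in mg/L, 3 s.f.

6.02 L/s = 0.00602 m³/s.
40.1 L/s = 0.0401 m³/s.
Conservation of mass across the mixing zone: C = (0.00602·34.1 + 0.0401·11.3) / (0.00602 + 0.0401) = 0.6584/0.04612 = 14.28 mg/L.

14.3 mg/L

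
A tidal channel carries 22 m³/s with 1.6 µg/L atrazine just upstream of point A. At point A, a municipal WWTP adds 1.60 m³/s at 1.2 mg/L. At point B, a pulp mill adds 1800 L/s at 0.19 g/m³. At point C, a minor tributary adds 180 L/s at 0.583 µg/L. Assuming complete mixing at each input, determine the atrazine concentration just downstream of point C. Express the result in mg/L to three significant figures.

1.6 µg/L = 0.0016 mg/L.
After input A: C = (22·0.0016 + 1.6·1.2) / 23.6 = 0.08285 mg/L.
1800 L/s = 1.8 m³/s.
After input B: C = (23.6·0.08285 + 1.8·0.19) / 25.4 = 0.09044 mg/L.
180 L/s = 0.18 m³/s.
0.583 µg/L = 0.000583 mg/L.
After input C: C = (25.4·0.09044 + 0.18·0.000583) / 25.58 = 0.08981 mg/L.

0.0898 mg/L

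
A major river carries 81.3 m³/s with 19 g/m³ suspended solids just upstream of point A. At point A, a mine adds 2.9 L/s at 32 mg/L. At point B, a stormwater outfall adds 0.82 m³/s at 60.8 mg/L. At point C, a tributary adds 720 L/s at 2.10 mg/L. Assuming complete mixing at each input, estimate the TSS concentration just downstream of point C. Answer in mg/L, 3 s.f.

2.9 L/s = 0.0029 m³/s.
After input A: C = (81.3·19 + 0.0029·32) / 81.3 = 19 mg/L.
After input B: C = (81.3·19 + 0.82·60.8) / 82.12 = 19.42 mg/L.
720 L/s = 0.72 m³/s.
After input C: C = (82.12·19.42 + 0.72·2.1) / 82.84 = 19.27 mg/L.

19.3 mg/L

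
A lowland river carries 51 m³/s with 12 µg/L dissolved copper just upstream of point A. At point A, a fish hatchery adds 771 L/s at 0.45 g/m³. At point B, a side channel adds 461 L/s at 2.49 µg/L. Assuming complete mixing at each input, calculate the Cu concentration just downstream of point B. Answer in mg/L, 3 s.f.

12 µg/L = 0.012 mg/L.
771 L/s = 0.771 m³/s.
After input A: C = (51·0.012 + 0.771·0.45) / 51.77 = 0.01852 mg/L.
461 L/s = 0.461 m³/s.
2.49 µg/L = 0.00249 mg/L.
After input B: C = (51.77·0.01852 + 0.461·0.00249) / 52.23 = 0.01838 mg/L.

0.0184 mg/L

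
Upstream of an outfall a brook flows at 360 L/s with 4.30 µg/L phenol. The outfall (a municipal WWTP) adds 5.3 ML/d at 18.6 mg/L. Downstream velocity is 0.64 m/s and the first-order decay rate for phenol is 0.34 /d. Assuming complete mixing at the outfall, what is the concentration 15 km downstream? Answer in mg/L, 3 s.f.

2.47 mg/L

5.3 ML/d = 0.06134 m³/s.
360 L/s = 0.36 m³/s.
4.30 µg/L = 0.0043 mg/L.
After complete mixing, C₀ = (0.06134·18.6 + 0.36·0.0043) / 0.4213 = 2.712 mg/L.
Travel time t = 1.5e+04 m / 0.64 m/s = 2.344e+04 s = 0.2713 d.
C = 2.712·exp(−0.34·0.2713) = 2.712·0.9119 = 2.473 mg/L.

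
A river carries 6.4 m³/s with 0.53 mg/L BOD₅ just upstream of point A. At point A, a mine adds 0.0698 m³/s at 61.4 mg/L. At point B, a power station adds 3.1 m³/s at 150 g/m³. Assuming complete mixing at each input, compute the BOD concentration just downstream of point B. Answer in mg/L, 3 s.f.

After input A: C = (6.4·0.53 + 0.0698·61.4) / 6.47 = 1.187 mg/L.
After input B: C = (6.47·1.187 + 3.1·150) / 9.57 = 49.39 mg/L.

49.4 mg/L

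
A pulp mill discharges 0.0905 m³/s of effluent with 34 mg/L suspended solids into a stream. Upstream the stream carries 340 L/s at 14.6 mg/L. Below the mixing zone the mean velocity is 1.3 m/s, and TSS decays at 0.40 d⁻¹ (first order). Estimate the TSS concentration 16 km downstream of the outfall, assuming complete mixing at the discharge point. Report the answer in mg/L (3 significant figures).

340 L/s = 0.34 m³/s.
After complete mixing, C₀ = (0.0905·34 + 0.34·14.6) / 0.4305 = 18.68 mg/L.
Travel time t = 1.6e+04 m / 1.3 m/s = 1.231e+04 s = 0.1425 d.
C = 18.68·exp(−0.40·0.1425) = 18.68·0.9446 = 17.64 mg/L.

17.6 mg/L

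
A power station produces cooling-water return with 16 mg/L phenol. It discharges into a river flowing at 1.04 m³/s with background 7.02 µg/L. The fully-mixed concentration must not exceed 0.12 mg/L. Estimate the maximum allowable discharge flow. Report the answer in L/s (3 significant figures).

7.40 L/s

7.02 µg/L = 0.00702 mg/L.
Mass balance at complete mixing: C_std·(Q_w + Q_r) = Q_w·C_e + Q_r·C_b.
Rearranging, Q_w = Q_r·(C_std − C_b)/(C_e − C_std) = 1.04·(0.12 − 0.00702) / (16 − 0.12) = 0.007399 m³/s.
= 7.399 L/s.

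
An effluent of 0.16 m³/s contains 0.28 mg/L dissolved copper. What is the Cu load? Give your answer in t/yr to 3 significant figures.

1.41 t/yr

Mass flux = Q·C = 0.16 m³/s × 0.28 g/m³ = 0.0448 g/s.
= 0.0448 g/s × 31.56 = 1.414 t/yr.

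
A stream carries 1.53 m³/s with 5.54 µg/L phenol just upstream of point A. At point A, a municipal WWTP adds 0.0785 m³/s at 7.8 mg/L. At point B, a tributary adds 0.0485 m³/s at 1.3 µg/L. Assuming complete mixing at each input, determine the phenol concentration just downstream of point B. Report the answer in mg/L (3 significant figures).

5.54 µg/L = 0.00554 mg/L.
After input A: C = (1.53·0.00554 + 0.0785·7.8) / 1.609 = 0.3859 mg/L.
1.3 µg/L = 0.0013 mg/L.
After input B: C = (1.609·0.3859 + 0.0485·0.0013) / 1.657 = 0.3747 mg/L.

0.375 mg/L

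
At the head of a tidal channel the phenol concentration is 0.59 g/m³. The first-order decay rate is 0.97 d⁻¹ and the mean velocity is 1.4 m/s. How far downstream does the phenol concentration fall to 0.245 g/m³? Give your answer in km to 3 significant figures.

From C = C₀·e^(−kt), t = ln(C₀/C)/k = ln(0.59/0.245)/0.97 = 0.8789/0.97 = 0.906 d.
Distance = v·t = 1.4 m/s × 7.828e+04 s = 1.096e+05 m = 109.6 km.

110 km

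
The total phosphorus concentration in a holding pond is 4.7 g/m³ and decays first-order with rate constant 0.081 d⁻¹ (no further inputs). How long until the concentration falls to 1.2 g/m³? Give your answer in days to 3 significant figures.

t = ln(C₀/C)/k = ln(4.7/1.2)/0.081 = 1.365/0.081 = 16.85 d.

16.9 d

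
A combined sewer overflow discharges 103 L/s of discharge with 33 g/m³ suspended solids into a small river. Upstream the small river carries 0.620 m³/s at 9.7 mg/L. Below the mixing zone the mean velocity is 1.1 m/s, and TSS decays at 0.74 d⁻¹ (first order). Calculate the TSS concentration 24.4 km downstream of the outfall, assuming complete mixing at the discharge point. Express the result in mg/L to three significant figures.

10.8 mg/L

103 L/s = 0.103 m³/s.
After complete mixing, C₀ = (0.103·33 + 0.62·9.7) / 0.723 = 13.02 mg/L.
Travel time t = 2.44e+04 m / 1.1 m/s = 2.218e+04 s = 0.2567 d.
C = 13.02·exp(−0.74·0.2567) = 13.02·0.827 = 10.77 mg/L.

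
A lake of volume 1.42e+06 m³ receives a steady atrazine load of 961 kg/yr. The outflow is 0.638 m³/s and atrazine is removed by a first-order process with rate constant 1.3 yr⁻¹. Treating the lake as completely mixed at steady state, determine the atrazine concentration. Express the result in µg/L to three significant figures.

43.7 µg/L

Outflow Q = 0.638 m³/s × 3.156e+07 s/yr = 2.013e+07 m³/yr.
Steady-state CSTR mass balance: W = Q·C + k·V·C, so C = W/(Q + kV).
Q + kV = 2.013e+07 + 1.3·1.42e+06 = 2.198e+07 m³/yr.
C = 961/2.198e+07 = 4.372e-05 kg/m³ = 0.04372 mg/L = 43.72 µg/L.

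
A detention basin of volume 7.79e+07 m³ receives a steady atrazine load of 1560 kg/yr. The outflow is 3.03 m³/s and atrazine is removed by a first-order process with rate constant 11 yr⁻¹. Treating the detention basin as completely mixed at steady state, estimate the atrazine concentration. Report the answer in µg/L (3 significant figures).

Outflow Q = 3.03 m³/s × 3.156e+07 s/yr = 9.562e+07 m³/yr.
Steady-state CSTR mass balance: W = Q·C + k·V·C, so C = W/(Q + kV).
Q + kV = 9.562e+07 + 11·7.79e+07 = 9.525e+08 m³/yr.
C = 1560/9.525e+08 = 1.638e-06 kg/m³ = 0.001638 mg/L = 1.638 µg/L.

1.64 µg/L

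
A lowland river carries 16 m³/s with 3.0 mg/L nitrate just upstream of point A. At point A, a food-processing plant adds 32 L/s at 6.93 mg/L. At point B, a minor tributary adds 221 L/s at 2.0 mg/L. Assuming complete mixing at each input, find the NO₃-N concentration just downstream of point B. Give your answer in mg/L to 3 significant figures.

2.99 mg/L

32 L/s = 0.032 m³/s.
After input A: C = (16·3 + 0.032·6.93) / 16.03 = 3.008 mg/L.
221 L/s = 0.221 m³/s.
After input B: C = (16.03·3.008 + 0.221·2) / 16.25 = 2.994 mg/L.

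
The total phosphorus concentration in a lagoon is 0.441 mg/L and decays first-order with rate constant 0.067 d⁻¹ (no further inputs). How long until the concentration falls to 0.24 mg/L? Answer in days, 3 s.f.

9.08 d

t = ln(C₀/C)/k = ln(0.441/0.24)/0.067 = 0.6084/0.067 = 9.081 d.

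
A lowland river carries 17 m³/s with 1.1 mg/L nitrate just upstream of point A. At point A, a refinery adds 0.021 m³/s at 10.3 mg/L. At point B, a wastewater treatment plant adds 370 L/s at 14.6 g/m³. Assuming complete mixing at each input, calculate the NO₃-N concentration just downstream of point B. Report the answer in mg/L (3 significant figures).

After input A: C = (17·1.1 + 0.021·10.3) / 17.02 = 1.111 mg/L.
370 L/s = 0.37 m³/s.
After input B: C = (17.02·1.111 + 0.37·14.6) / 17.39 = 1.398 mg/L.

1.40 mg/L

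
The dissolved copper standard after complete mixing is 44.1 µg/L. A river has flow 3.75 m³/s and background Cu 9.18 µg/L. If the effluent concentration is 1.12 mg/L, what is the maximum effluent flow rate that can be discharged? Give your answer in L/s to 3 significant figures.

122 L/s

9.18 µg/L = 0.00918 mg/L.
44.1 µg/L = 0.0441 mg/L.
Mass balance at complete mixing: C_std·(Q_w + Q_r) = Q_w·C_e + Q_r·C_b.
Rearranging, Q_w = Q_r·(C_std − C_b)/(C_e − C_std) = 3.75·(0.0441 − 0.00918) / (1.12 − 0.0441) = 0.1217 m³/s.
= 121.7 L/s.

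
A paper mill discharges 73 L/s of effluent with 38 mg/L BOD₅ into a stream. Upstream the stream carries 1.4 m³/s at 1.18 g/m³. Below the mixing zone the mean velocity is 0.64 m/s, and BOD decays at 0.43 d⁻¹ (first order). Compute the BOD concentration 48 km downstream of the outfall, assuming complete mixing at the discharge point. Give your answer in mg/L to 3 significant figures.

2.07 mg/L

73 L/s = 0.073 m³/s.
After complete mixing, C₀ = (0.073·38 + 1.4·1.18) / 1.473 = 3.005 mg/L.
Travel time t = 4.8e+04 m / 0.64 m/s = 7.5e+04 s = 0.8681 d.
C = 3.005·exp(−0.43·0.8681) = 3.005·0.6885 = 2.069 mg/L.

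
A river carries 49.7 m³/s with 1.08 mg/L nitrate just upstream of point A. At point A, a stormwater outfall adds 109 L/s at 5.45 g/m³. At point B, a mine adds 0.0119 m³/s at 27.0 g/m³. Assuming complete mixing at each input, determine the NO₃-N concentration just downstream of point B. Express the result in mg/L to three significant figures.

1.10 mg/L

109 L/s = 0.109 m³/s.
After input A: C = (49.7·1.08 + 0.109·5.45) / 49.81 = 1.09 mg/L.
After input B: C = (49.81·1.09 + 0.0119·27) / 49.82 = 1.096 mg/L.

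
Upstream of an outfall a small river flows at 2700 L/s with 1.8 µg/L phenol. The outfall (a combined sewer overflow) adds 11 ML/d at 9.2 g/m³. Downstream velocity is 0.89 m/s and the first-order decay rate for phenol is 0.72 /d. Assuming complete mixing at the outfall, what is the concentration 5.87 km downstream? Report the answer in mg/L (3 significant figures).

11 ML/d = 0.1273 m³/s.
2700 L/s = 2.7 m³/s.
1.8 µg/L = 0.0018 mg/L.
After complete mixing, C₀ = (0.1273·9.2 + 2.7·0.0018) / 2.827 = 0.416 mg/L.
Travel time t = 5870 m / 0.89 m/s = 6596 s = 0.07634 d.
C = 0.416·exp(−0.72·0.07634) = 0.416·0.9465 = 0.3938 mg/L.

0.394 mg/L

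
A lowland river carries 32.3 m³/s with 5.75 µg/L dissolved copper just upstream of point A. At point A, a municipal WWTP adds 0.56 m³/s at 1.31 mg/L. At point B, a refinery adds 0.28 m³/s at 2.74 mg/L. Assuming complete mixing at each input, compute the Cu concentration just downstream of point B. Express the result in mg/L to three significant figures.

5.75 µg/L = 0.00575 mg/L.
After input A: C = (32.3·0.00575 + 0.56·1.31) / 32.86 = 0.02798 mg/L.
After input B: C = (32.86·0.02798 + 0.28·2.74) / 33.14 = 0.05089 mg/L.

0.0509 mg/L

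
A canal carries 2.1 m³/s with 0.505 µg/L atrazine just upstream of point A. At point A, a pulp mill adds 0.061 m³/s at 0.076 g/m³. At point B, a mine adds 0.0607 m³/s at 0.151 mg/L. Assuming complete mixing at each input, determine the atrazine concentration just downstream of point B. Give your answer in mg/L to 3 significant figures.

0.505 µg/L = 0.000505 mg/L.
After input A: C = (2.1·0.000505 + 0.061·0.076) / 2.161 = 0.002636 mg/L.
After input B: C = (2.161·0.002636 + 0.0607·0.151) / 2.222 = 0.00669 mg/L.

0.00669 mg/L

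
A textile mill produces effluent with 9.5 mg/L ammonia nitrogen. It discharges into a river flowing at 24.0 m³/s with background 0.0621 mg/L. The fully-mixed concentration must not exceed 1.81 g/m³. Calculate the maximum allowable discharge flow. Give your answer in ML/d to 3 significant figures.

Mass balance at complete mixing: C_std·(Q_w + Q_r) = Q_w·C_e + Q_r·C_b.
Rearranging, Q_w = Q_r·(C_std − C_b)/(C_e − C_std) = 24.0·(1.81 − 0.0621) / (9.5 − 1.81) = 5.455 m³/s.
= 471.3 ML/d.

471 ML/d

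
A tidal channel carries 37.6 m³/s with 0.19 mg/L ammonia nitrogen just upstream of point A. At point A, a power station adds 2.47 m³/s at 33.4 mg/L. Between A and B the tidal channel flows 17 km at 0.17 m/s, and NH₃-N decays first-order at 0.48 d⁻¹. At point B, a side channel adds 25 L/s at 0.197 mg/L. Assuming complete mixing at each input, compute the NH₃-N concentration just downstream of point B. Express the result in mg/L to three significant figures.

After input A: C = (37.6·0.19 + 2.47·33.4) / 40.07 = 2.237 mg/L.
Over the 17 km reach to input B (t = 1e+05 s = 1.157 d), decay gives C = 2.237·exp(−0.48·1.157) = 1.284 mg/L.
25 L/s = 0.025 m³/s.
After input B: C = (40.07·1.284 + 0.025·0.197) / 40.09 = 1.283 mg/L.

1.28 mg/L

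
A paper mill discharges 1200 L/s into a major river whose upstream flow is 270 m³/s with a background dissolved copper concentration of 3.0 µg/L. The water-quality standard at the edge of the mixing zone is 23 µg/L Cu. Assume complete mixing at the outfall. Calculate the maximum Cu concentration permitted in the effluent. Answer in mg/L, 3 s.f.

4.52 mg/L

1200 L/s = 1.2 m³/s.
3.0 µg/L = 0.003 mg/L.
23 µg/L = 0.023 mg/L.
Mass balance: 0.023·271.2 = 1.2·Cₑ + 270·0.003.
Cₑ = (6.238 − 0.81) / 1.2 = 4.523 mg/L.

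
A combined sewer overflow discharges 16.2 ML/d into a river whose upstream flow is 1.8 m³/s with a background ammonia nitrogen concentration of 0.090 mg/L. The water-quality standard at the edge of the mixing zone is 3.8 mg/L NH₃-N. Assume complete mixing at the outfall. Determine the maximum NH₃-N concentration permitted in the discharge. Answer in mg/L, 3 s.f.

16.2 ML/d = 0.1875 m³/s.
Mass balance: 3.8·1.988 = 0.1875·Cₑ + 1.8·0.09.
Cₑ = (7.553 − 0.162) / 0.1875 = 39.42 mg/L.

39.4 mg/L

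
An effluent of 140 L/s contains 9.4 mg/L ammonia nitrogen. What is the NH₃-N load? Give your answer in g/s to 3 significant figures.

1.32 g/s

140 L/s = 0.14 m³/s.
Mass flux = Q·C = 0.14 m³/s × 9.4 g/m³ = 1.316 g/s.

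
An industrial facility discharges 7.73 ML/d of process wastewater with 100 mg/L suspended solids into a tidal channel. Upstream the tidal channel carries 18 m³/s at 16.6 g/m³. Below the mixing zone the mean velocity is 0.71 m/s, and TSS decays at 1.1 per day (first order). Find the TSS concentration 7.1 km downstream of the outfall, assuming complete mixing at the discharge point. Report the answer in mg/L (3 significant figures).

15.0 mg/L

7.73 ML/d = 0.08947 m³/s.
After complete mixing, C₀ = (0.08947·100 + 18·16.6) / 18.09 = 17.01 mg/L.
Travel time t = 7100 m / 0.71 m/s = 1e+04 s = 0.1157 d.
C = 17.01·exp(−1.1·0.1157) = 17.01·0.8805 = 14.98 mg/L.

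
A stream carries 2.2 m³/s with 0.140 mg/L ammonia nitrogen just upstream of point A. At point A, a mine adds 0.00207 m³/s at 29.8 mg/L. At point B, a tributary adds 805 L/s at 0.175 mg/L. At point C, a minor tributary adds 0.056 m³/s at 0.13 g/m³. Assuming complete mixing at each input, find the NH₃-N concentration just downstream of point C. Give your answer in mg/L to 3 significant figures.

0.169 mg/L

After input A: C = (2.2·0.14 + 0.00207·29.8) / 2.202 = 0.1679 mg/L.
805 L/s = 0.805 m³/s.
After input B: C = (2.202·0.1679 + 0.805·0.175) / 3.007 = 0.1698 mg/L.
After input C: C = (3.007·0.1698 + 0.056·0.13) / 3.063 = 0.1691 mg/L.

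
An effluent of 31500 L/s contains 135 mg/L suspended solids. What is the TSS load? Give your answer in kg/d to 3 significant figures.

31500 L/s = 31.5 m³/s.
Mass flux = Q·C = 31.5 m³/s × 135 g/m³ = 4252 g/s.
= 4252 g/s × 86.4 = 3.674e+05 kg/d.

367000 kg/d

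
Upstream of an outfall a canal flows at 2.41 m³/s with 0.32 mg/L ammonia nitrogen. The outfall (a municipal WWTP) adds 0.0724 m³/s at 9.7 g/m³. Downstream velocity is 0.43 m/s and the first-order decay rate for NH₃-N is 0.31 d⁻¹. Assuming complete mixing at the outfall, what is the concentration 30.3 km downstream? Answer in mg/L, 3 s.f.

After complete mixing, C₀ = (0.0724·9.7 + 2.41·0.32) / 2.482 = 0.5936 mg/L.
Travel time t = 3.03e+04 m / 0.43 m/s = 7.047e+04 s = 0.8156 d.
C = 0.5936·exp(−0.31·0.8156) = 0.5936·0.7766 = 0.461 mg/L.

0.461 mg/L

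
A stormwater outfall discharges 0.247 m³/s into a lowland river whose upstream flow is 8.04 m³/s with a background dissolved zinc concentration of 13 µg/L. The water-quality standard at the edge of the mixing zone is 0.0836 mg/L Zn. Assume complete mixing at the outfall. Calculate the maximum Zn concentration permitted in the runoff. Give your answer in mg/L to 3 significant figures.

2.38 mg/L

13 µg/L = 0.013 mg/L.
Mass balance: 0.0836·8.287 = 0.247·Cₑ + 8.04·0.013.
Cₑ = (0.6928 − 0.1045) / 0.247 = 2.382 mg/L.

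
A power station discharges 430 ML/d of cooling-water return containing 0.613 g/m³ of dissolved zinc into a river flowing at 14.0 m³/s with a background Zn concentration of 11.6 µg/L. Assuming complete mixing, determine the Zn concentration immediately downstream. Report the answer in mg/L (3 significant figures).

430 ML/d = 4.977 m³/s.
11.6 µg/L = 0.0116 mg/L.
By mass balance at complete mixing, C = (4.977·0.613 + 14·0.0116) / (4.977 + 14) = 3.213/18.98 = 0.1693 mg/L.

0.169 mg/L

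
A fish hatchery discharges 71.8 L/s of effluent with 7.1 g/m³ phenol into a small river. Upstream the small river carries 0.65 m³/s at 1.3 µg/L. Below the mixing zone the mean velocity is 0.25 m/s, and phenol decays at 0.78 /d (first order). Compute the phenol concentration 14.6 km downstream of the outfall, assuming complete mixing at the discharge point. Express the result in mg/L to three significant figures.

71.8 L/s = 0.0718 m³/s.
1.3 µg/L = 0.0013 mg/L.
After complete mixing, C₀ = (0.0718·7.1 + 0.65·0.0013) / 0.7218 = 0.7074 mg/L.
Travel time t = 1.46e+04 m / 0.25 m/s = 5.84e+04 s = 0.6759 d.
C = 0.7074·exp(−0.78·0.6759) = 0.7074·0.5902 = 0.4176 mg/L.

0.418 mg/L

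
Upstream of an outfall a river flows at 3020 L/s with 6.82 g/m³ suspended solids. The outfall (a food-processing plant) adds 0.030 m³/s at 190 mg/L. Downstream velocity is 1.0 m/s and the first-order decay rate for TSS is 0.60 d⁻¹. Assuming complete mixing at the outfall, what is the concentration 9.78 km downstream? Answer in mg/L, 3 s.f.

3020 L/s = 3.02 m³/s.
After complete mixing, C₀ = (0.03·190 + 3.02·6.82) / 3.05 = 8.622 mg/L.
Travel time t = 9780 m / 1.0 m/s = 9780 s = 0.1132 d.
C = 8.622·exp(−0.60·0.1132) = 8.622·0.9343 = 8.056 mg/L.

8.06 mg/L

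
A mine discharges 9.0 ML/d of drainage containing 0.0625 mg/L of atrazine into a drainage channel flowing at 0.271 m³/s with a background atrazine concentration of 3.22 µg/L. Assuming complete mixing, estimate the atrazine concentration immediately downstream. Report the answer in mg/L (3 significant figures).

9.0 ML/d = 0.1042 m³/s.
3.22 µg/L = 0.00322 mg/L.
Conservation of mass across the mixing zone: C = (0.1042·0.0625 + 0.271·0.00322) / (0.1042 + 0.271) = 0.007383/0.3752 = 0.01968 mg/L.

0.0197 mg/L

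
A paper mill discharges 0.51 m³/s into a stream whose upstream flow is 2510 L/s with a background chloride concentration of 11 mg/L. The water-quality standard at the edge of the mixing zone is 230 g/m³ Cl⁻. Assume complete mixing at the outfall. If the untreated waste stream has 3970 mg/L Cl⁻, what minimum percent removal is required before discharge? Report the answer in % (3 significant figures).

67.1 %

2510 L/s = 2.51 m³/s.
Mass balance: 230·3.02 = 0.51·Cₑ + 2.51·11.
Cₑ = (694.6 − 27.61) / 0.51 = 1308 mg/L.
Required removal = 1 − 1308/3970 = 67.06 %.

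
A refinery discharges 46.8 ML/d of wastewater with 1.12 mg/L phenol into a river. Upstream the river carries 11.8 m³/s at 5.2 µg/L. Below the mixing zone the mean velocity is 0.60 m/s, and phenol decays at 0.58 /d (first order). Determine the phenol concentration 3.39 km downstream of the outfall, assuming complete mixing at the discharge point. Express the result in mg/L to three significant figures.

46.8 ML/d = 0.5417 m³/s.
5.2 µg/L = 0.0052 mg/L.
After complete mixing, C₀ = (0.5417·1.12 + 11.8·0.0052) / 12.34 = 0.05413 mg/L.
Travel time t = 3390 m / 0.60 m/s = 5650 s = 0.06539 d.
C = 0.05413·exp(−0.58·0.06539) = 0.05413·0.9628 = 0.05211 mg/L.

0.0521 mg/L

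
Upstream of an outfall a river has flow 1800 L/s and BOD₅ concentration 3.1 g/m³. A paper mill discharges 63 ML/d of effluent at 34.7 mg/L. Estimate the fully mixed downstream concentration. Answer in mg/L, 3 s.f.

12.2 mg/L

63 ML/d = 0.7292 m³/s.
1800 L/s = 1.8 m³/s.
By mass balance at complete mixing, C = (0.7292·34.7 + 1.8·3.1) / (0.7292 + 1.8) = 30.88/2.529 = 12.21 mg/L.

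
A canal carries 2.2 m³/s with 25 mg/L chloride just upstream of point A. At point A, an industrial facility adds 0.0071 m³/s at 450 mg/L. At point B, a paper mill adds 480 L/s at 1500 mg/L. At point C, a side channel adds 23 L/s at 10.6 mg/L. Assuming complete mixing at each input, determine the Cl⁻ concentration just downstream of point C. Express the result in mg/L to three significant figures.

287 mg/L

After input A: C = (2.2·25 + 0.0071·450) / 2.207 = 26.37 mg/L.
480 L/s = 0.48 m³/s.
After input B: C = (2.207·26.37 + 0.48·1500) / 2.687 = 289.6 mg/L.
23 L/s = 0.023 m³/s.
After input C: C = (2.687·289.6 + 0.023·10.6) / 2.71 = 287.2 mg/L.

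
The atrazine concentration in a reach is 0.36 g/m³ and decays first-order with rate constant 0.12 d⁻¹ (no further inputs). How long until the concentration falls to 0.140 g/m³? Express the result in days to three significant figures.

7.87 d

t = ln(C₀/C)/k = ln(0.36/0.140)/0.12 = 0.9445/0.12 = 7.871 d.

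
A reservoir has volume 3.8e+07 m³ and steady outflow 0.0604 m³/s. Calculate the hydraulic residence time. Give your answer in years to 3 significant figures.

Q = 0.0604 m³/s × 3.156e+07 s/yr = 1.906e+06 m³/yr.
Hydraulic residence time τ = V/Q = 3.8e+07/1.906e+06 = 19.94 yr.

19.9 yr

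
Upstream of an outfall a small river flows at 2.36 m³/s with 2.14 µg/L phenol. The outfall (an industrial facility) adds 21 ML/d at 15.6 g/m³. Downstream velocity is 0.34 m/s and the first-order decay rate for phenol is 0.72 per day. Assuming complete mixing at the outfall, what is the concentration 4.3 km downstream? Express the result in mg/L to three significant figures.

1.31 mg/L

21 ML/d = 0.2431 m³/s.
2.14 µg/L = 0.00214 mg/L.
After complete mixing, C₀ = (0.2431·15.6 + 2.36·0.00214) / 2.603 = 1.459 mg/L.
Travel time t = 4300 m / 0.34 m/s = 1.265e+04 s = 0.1464 d.
C = 1.459·exp(−0.72·0.1464) = 1.459·0.9 = 1.313 mg/L.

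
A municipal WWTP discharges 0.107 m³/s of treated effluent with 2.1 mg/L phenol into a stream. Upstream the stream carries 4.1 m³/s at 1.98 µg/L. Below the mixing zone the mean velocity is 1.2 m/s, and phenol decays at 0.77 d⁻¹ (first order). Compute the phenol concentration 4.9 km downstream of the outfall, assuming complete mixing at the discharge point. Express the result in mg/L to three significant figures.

1.98 µg/L = 0.00198 mg/L.
After complete mixing, C₀ = (0.107·2.1 + 4.1·0.00198) / 4.207 = 0.05534 mg/L.
Travel time t = 4900 m / 1.2 m/s = 4083 s = 0.04726 d.
C = 0.05534·exp(−0.77·0.04726) = 0.05534·0.9643 = 0.05336 mg/L.

0.0534 mg/L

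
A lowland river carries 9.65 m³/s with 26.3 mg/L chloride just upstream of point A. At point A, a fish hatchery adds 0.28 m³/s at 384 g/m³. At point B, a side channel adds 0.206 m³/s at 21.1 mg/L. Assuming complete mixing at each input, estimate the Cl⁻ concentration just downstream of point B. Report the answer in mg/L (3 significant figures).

After input A: C = (9.65·26.3 + 0.28·384) / 9.93 = 36.39 mg/L.
After input B: C = (9.93·36.39 + 0.206·21.1) / 10.14 = 36.08 mg/L.

36.1 mg/L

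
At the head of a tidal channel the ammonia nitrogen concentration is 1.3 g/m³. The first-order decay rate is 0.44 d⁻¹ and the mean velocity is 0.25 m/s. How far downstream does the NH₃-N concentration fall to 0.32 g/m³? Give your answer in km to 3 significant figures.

From C = C₀·e^(−kt), t = ln(C₀/C)/k = ln(1.3/0.32)/0.44 = 1.402/0.44 = 3.186 d.
Distance = v·t = 0.25 m/s × 2.753e+05 s = 6.882e+04 m = 68.82 km.

68.8 km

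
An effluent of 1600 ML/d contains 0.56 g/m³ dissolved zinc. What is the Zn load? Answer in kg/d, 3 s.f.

896 kg/d

1600 ML/d = 18.52 m³/s.
Mass flux = Q·C = 18.52 m³/s × 0.56 g/m³ = 10.37 g/s.
= 10.37 g/s × 86.4 = 896 kg/d.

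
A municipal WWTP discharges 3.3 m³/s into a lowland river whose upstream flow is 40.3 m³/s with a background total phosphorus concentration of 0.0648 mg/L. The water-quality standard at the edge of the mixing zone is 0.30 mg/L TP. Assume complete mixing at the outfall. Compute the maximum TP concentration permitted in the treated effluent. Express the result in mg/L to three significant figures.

3.17 mg/L

Mass balance: 0.3·43.6 = 3.3·Cₑ + 40.3·0.0648.
Cₑ = (13.08 − 2.611) / 3.3 = 3.172 mg/L.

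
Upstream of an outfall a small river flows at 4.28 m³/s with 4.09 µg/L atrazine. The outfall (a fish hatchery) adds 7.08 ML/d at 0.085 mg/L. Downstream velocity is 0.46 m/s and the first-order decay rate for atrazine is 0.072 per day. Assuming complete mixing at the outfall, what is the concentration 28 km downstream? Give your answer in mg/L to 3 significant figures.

0.00533 mg/L

7.08 ML/d = 0.08194 m³/s.
4.09 µg/L = 0.00409 mg/L.
After complete mixing, C₀ = (0.08194·0.085 + 4.28·0.00409) / 4.362 = 0.00561 mg/L.
Travel time t = 2.8e+04 m / 0.46 m/s = 6.087e+04 s = 0.7045 d.
C = 0.00561·exp(−0.072·0.7045) = 0.00561·0.9505 = 0.005333 mg/L.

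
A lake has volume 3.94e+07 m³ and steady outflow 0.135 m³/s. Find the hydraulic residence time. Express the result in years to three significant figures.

9.25 yr

Q = 0.135 m³/s × 3.156e+07 s/yr = 4.26e+06 m³/yr.
Hydraulic residence time τ = V/Q = 3.94e+07/4.26e+06 = 9.248 yr.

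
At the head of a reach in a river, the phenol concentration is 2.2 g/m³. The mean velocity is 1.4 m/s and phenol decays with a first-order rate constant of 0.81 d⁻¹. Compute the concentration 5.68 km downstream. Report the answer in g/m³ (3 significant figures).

Travel time t = 5.68 km / 1.4 m/s = 5680/1.4 = 4057 s = 0.04696 d.
First-order decay: C = 2.2·exp(−0.81·0.04696) = 2.2·0.9627 = 2.118 g/m³.

2.12 g/m³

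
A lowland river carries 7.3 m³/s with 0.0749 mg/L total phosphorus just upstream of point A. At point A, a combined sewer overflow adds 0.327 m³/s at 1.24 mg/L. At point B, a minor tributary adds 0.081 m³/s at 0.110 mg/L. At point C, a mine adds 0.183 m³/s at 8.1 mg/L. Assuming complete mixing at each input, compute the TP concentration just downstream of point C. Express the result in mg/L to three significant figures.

0.310 mg/L

After input A: C = (7.3·0.0749 + 0.327·1.24) / 7.627 = 0.1249 mg/L.
After input B: C = (7.627·0.1249 + 0.081·0.11) / 7.708 = 0.1247 mg/L.
After input C: C = (7.708·0.1247 + 0.183·8.1) / 7.891 = 0.3097 mg/L.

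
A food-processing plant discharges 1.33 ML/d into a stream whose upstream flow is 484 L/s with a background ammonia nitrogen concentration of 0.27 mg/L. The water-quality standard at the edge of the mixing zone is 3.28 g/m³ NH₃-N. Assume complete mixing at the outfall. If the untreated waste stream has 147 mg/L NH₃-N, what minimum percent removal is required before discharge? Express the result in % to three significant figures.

33.4 %

1.33 ML/d = 0.01539 m³/s.
484 L/s = 0.484 m³/s.
Mass balance: 3.28·0.4994 = 0.01539·Cₑ + 0.484·0.27.
Cₑ = (1.638 − 0.1307) / 0.01539 = 97.92 mg/L.
Required removal = 1 − 97.92/147 = 33.39 %.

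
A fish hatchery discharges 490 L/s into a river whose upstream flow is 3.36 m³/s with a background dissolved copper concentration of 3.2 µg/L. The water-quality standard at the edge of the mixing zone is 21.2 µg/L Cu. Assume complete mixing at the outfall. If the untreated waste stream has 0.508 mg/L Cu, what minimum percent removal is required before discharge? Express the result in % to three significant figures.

71.5 %

490 L/s = 0.49 m³/s.
3.2 µg/L = 0.0032 mg/L.
21.2 µg/L = 0.0212 mg/L.
Mass balance: 0.0212·3.85 = 0.49·Cₑ + 3.36·0.0032.
Cₑ = (0.08162 − 0.01075) / 0.49 = 0.1446 mg/L.
Required removal = 1 − 0.1446/0.508 = 71.53 %.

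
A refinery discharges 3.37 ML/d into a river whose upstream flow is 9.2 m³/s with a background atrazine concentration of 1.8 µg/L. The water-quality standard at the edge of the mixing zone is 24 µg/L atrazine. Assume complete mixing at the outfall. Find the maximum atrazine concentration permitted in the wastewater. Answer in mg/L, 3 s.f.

3.37 ML/d = 0.039 m³/s.
1.8 µg/L = 0.0018 mg/L.
24 µg/L = 0.024 mg/L.
Mass balance: 0.024·9.239 = 0.039·Cₑ + 9.2·0.0018.
Cₑ = (0.2217 − 0.01656) / 0.039 = 5.26 mg/L.

5.26 mg/L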